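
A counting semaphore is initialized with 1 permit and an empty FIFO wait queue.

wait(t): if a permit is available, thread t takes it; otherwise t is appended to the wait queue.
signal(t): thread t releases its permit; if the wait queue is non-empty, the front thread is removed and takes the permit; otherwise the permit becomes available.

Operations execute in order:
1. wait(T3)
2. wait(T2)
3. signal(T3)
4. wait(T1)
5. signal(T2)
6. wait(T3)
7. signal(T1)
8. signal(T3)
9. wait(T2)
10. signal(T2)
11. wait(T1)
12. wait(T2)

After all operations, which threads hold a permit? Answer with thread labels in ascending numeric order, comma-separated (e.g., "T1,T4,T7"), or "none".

Answer: T1

Derivation:
Step 1: wait(T3) -> count=0 queue=[] holders={T3}
Step 2: wait(T2) -> count=0 queue=[T2] holders={T3}
Step 3: signal(T3) -> count=0 queue=[] holders={T2}
Step 4: wait(T1) -> count=0 queue=[T1] holders={T2}
Step 5: signal(T2) -> count=0 queue=[] holders={T1}
Step 6: wait(T3) -> count=0 queue=[T3] holders={T1}
Step 7: signal(T1) -> count=0 queue=[] holders={T3}
Step 8: signal(T3) -> count=1 queue=[] holders={none}
Step 9: wait(T2) -> count=0 queue=[] holders={T2}
Step 10: signal(T2) -> count=1 queue=[] holders={none}
Step 11: wait(T1) -> count=0 queue=[] holders={T1}
Step 12: wait(T2) -> count=0 queue=[T2] holders={T1}
Final holders: T1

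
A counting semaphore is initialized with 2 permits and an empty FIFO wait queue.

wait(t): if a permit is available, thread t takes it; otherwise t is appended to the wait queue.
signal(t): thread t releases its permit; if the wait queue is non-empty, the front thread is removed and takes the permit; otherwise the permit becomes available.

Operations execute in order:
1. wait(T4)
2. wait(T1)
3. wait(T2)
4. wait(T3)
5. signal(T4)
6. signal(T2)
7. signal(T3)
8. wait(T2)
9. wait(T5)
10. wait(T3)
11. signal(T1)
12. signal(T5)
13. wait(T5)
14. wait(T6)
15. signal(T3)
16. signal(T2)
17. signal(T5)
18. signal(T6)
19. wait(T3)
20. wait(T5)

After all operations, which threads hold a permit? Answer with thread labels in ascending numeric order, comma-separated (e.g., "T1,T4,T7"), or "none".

Answer: T3,T5

Derivation:
Step 1: wait(T4) -> count=1 queue=[] holders={T4}
Step 2: wait(T1) -> count=0 queue=[] holders={T1,T4}
Step 3: wait(T2) -> count=0 queue=[T2] holders={T1,T4}
Step 4: wait(T3) -> count=0 queue=[T2,T3] holders={T1,T4}
Step 5: signal(T4) -> count=0 queue=[T3] holders={T1,T2}
Step 6: signal(T2) -> count=0 queue=[] holders={T1,T3}
Step 7: signal(T3) -> count=1 queue=[] holders={T1}
Step 8: wait(T2) -> count=0 queue=[] holders={T1,T2}
Step 9: wait(T5) -> count=0 queue=[T5] holders={T1,T2}
Step 10: wait(T3) -> count=0 queue=[T5,T3] holders={T1,T2}
Step 11: signal(T1) -> count=0 queue=[T3] holders={T2,T5}
Step 12: signal(T5) -> count=0 queue=[] holders={T2,T3}
Step 13: wait(T5) -> count=0 queue=[T5] holders={T2,T3}
Step 14: wait(T6) -> count=0 queue=[T5,T6] holders={T2,T3}
Step 15: signal(T3) -> count=0 queue=[T6] holders={T2,T5}
Step 16: signal(T2) -> count=0 queue=[] holders={T5,T6}
Step 17: signal(T5) -> count=1 queue=[] holders={T6}
Step 18: signal(T6) -> count=2 queue=[] holders={none}
Step 19: wait(T3) -> count=1 queue=[] holders={T3}
Step 20: wait(T5) -> count=0 queue=[] holders={T3,T5}
Final holders: T3,T5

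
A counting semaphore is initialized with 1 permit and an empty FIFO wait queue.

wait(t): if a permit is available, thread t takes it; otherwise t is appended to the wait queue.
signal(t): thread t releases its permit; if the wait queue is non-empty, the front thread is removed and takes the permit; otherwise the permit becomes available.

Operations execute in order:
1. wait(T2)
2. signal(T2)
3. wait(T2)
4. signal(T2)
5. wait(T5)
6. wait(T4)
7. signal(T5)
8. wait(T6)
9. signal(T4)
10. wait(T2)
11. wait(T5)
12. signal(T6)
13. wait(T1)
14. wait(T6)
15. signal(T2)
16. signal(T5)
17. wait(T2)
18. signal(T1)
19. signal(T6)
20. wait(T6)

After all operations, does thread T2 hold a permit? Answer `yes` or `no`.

Step 1: wait(T2) -> count=0 queue=[] holders={T2}
Step 2: signal(T2) -> count=1 queue=[] holders={none}
Step 3: wait(T2) -> count=0 queue=[] holders={T2}
Step 4: signal(T2) -> count=1 queue=[] holders={none}
Step 5: wait(T5) -> count=0 queue=[] holders={T5}
Step 6: wait(T4) -> count=0 queue=[T4] holders={T5}
Step 7: signal(T5) -> count=0 queue=[] holders={T4}
Step 8: wait(T6) -> count=0 queue=[T6] holders={T4}
Step 9: signal(T4) -> count=0 queue=[] holders={T6}
Step 10: wait(T2) -> count=0 queue=[T2] holders={T6}
Step 11: wait(T5) -> count=0 queue=[T2,T5] holders={T6}
Step 12: signal(T6) -> count=0 queue=[T5] holders={T2}
Step 13: wait(T1) -> count=0 queue=[T5,T1] holders={T2}
Step 14: wait(T6) -> count=0 queue=[T5,T1,T6] holders={T2}
Step 15: signal(T2) -> count=0 queue=[T1,T6] holders={T5}
Step 16: signal(T5) -> count=0 queue=[T6] holders={T1}
Step 17: wait(T2) -> count=0 queue=[T6,T2] holders={T1}
Step 18: signal(T1) -> count=0 queue=[T2] holders={T6}
Step 19: signal(T6) -> count=0 queue=[] holders={T2}
Step 20: wait(T6) -> count=0 queue=[T6] holders={T2}
Final holders: {T2} -> T2 in holders

Answer: yes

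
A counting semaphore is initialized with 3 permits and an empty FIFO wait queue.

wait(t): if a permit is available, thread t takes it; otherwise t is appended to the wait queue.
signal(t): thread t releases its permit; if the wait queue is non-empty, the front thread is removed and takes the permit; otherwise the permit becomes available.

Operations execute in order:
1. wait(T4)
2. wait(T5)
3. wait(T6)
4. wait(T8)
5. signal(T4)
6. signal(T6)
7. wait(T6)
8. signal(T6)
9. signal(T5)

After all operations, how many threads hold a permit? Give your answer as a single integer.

Step 1: wait(T4) -> count=2 queue=[] holders={T4}
Step 2: wait(T5) -> count=1 queue=[] holders={T4,T5}
Step 3: wait(T6) -> count=0 queue=[] holders={T4,T5,T6}
Step 4: wait(T8) -> count=0 queue=[T8] holders={T4,T5,T6}
Step 5: signal(T4) -> count=0 queue=[] holders={T5,T6,T8}
Step 6: signal(T6) -> count=1 queue=[] holders={T5,T8}
Step 7: wait(T6) -> count=0 queue=[] holders={T5,T6,T8}
Step 8: signal(T6) -> count=1 queue=[] holders={T5,T8}
Step 9: signal(T5) -> count=2 queue=[] holders={T8}
Final holders: {T8} -> 1 thread(s)

Answer: 1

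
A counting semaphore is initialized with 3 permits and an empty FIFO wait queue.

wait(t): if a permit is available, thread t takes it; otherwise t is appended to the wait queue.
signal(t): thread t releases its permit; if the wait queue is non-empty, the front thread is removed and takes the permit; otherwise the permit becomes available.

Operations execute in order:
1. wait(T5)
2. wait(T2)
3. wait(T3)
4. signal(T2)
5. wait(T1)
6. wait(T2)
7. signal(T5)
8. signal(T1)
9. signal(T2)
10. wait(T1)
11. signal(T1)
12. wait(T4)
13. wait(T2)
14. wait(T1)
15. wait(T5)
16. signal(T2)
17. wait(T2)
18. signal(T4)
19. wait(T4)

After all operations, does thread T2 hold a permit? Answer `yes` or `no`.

Step 1: wait(T5) -> count=2 queue=[] holders={T5}
Step 2: wait(T2) -> count=1 queue=[] holders={T2,T5}
Step 3: wait(T3) -> count=0 queue=[] holders={T2,T3,T5}
Step 4: signal(T2) -> count=1 queue=[] holders={T3,T5}
Step 5: wait(T1) -> count=0 queue=[] holders={T1,T3,T5}
Step 6: wait(T2) -> count=0 queue=[T2] holders={T1,T3,T5}
Step 7: signal(T5) -> count=0 queue=[] holders={T1,T2,T3}
Step 8: signal(T1) -> count=1 queue=[] holders={T2,T3}
Step 9: signal(T2) -> count=2 queue=[] holders={T3}
Step 10: wait(T1) -> count=1 queue=[] holders={T1,T3}
Step 11: signal(T1) -> count=2 queue=[] holders={T3}
Step 12: wait(T4) -> count=1 queue=[] holders={T3,T4}
Step 13: wait(T2) -> count=0 queue=[] holders={T2,T3,T4}
Step 14: wait(T1) -> count=0 queue=[T1] holders={T2,T3,T4}
Step 15: wait(T5) -> count=0 queue=[T1,T5] holders={T2,T3,T4}
Step 16: signal(T2) -> count=0 queue=[T5] holders={T1,T3,T4}
Step 17: wait(T2) -> count=0 queue=[T5,T2] holders={T1,T3,T4}
Step 18: signal(T4) -> count=0 queue=[T2] holders={T1,T3,T5}
Step 19: wait(T4) -> count=0 queue=[T2,T4] holders={T1,T3,T5}
Final holders: {T1,T3,T5} -> T2 not in holders

Answer: no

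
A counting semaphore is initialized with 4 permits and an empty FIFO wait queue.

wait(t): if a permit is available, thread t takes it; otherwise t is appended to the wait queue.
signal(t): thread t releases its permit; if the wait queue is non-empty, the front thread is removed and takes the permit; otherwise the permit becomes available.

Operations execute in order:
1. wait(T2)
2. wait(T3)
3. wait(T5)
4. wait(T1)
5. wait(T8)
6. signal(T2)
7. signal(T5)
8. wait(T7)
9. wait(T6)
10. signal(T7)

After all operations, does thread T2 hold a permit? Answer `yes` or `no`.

Answer: no

Derivation:
Step 1: wait(T2) -> count=3 queue=[] holders={T2}
Step 2: wait(T3) -> count=2 queue=[] holders={T2,T3}
Step 3: wait(T5) -> count=1 queue=[] holders={T2,T3,T5}
Step 4: wait(T1) -> count=0 queue=[] holders={T1,T2,T3,T5}
Step 5: wait(T8) -> count=0 queue=[T8] holders={T1,T2,T3,T5}
Step 6: signal(T2) -> count=0 queue=[] holders={T1,T3,T5,T8}
Step 7: signal(T5) -> count=1 queue=[] holders={T1,T3,T8}
Step 8: wait(T7) -> count=0 queue=[] holders={T1,T3,T7,T8}
Step 9: wait(T6) -> count=0 queue=[T6] holders={T1,T3,T7,T8}
Step 10: signal(T7) -> count=0 queue=[] holders={T1,T3,T6,T8}
Final holders: {T1,T3,T6,T8} -> T2 not in holders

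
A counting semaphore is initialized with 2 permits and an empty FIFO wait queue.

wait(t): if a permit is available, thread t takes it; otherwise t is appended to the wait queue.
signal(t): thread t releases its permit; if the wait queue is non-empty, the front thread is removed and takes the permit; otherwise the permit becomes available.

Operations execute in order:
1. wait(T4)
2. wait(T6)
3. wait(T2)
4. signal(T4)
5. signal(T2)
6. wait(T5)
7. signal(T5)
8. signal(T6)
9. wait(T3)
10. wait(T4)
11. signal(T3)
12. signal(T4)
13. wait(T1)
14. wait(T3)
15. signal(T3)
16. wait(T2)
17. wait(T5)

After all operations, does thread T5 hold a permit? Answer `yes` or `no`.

Answer: no

Derivation:
Step 1: wait(T4) -> count=1 queue=[] holders={T4}
Step 2: wait(T6) -> count=0 queue=[] holders={T4,T6}
Step 3: wait(T2) -> count=0 queue=[T2] holders={T4,T6}
Step 4: signal(T4) -> count=0 queue=[] holders={T2,T6}
Step 5: signal(T2) -> count=1 queue=[] holders={T6}
Step 6: wait(T5) -> count=0 queue=[] holders={T5,T6}
Step 7: signal(T5) -> count=1 queue=[] holders={T6}
Step 8: signal(T6) -> count=2 queue=[] holders={none}
Step 9: wait(T3) -> count=1 queue=[] holders={T3}
Step 10: wait(T4) -> count=0 queue=[] holders={T3,T4}
Step 11: signal(T3) -> count=1 queue=[] holders={T4}
Step 12: signal(T4) -> count=2 queue=[] holders={none}
Step 13: wait(T1) -> count=1 queue=[] holders={T1}
Step 14: wait(T3) -> count=0 queue=[] holders={T1,T3}
Step 15: signal(T3) -> count=1 queue=[] holders={T1}
Step 16: wait(T2) -> count=0 queue=[] holders={T1,T2}
Step 17: wait(T5) -> count=0 queue=[T5] holders={T1,T2}
Final holders: {T1,T2} -> T5 not in holders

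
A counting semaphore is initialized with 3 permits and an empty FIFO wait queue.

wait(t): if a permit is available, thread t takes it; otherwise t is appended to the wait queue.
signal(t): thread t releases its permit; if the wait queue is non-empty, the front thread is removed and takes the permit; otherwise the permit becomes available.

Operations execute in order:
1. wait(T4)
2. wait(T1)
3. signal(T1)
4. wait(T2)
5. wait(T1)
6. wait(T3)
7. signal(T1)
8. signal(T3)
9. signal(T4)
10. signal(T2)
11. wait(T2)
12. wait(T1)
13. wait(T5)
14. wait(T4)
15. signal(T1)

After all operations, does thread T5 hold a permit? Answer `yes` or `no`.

Step 1: wait(T4) -> count=2 queue=[] holders={T4}
Step 2: wait(T1) -> count=1 queue=[] holders={T1,T4}
Step 3: signal(T1) -> count=2 queue=[] holders={T4}
Step 4: wait(T2) -> count=1 queue=[] holders={T2,T4}
Step 5: wait(T1) -> count=0 queue=[] holders={T1,T2,T4}
Step 6: wait(T3) -> count=0 queue=[T3] holders={T1,T2,T4}
Step 7: signal(T1) -> count=0 queue=[] holders={T2,T3,T4}
Step 8: signal(T3) -> count=1 queue=[] holders={T2,T4}
Step 9: signal(T4) -> count=2 queue=[] holders={T2}
Step 10: signal(T2) -> count=3 queue=[] holders={none}
Step 11: wait(T2) -> count=2 queue=[] holders={T2}
Step 12: wait(T1) -> count=1 queue=[] holders={T1,T2}
Step 13: wait(T5) -> count=0 queue=[] holders={T1,T2,T5}
Step 14: wait(T4) -> count=0 queue=[T4] holders={T1,T2,T5}
Step 15: signal(T1) -> count=0 queue=[] holders={T2,T4,T5}
Final holders: {T2,T4,T5} -> T5 in holders

Answer: yes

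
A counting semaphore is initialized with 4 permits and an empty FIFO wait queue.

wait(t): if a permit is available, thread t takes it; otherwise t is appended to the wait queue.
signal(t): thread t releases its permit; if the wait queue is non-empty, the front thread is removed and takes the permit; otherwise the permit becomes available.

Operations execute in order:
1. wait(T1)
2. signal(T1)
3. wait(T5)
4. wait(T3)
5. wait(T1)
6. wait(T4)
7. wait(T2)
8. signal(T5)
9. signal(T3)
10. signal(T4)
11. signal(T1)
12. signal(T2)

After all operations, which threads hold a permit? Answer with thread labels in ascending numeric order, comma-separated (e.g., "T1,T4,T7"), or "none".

Step 1: wait(T1) -> count=3 queue=[] holders={T1}
Step 2: signal(T1) -> count=4 queue=[] holders={none}
Step 3: wait(T5) -> count=3 queue=[] holders={T5}
Step 4: wait(T3) -> count=2 queue=[] holders={T3,T5}
Step 5: wait(T1) -> count=1 queue=[] holders={T1,T3,T5}
Step 6: wait(T4) -> count=0 queue=[] holders={T1,T3,T4,T5}
Step 7: wait(T2) -> count=0 queue=[T2] holders={T1,T3,T4,T5}
Step 8: signal(T5) -> count=0 queue=[] holders={T1,T2,T3,T4}
Step 9: signal(T3) -> count=1 queue=[] holders={T1,T2,T4}
Step 10: signal(T4) -> count=2 queue=[] holders={T1,T2}
Step 11: signal(T1) -> count=3 queue=[] holders={T2}
Step 12: signal(T2) -> count=4 queue=[] holders={none}
Final holders: none

Answer: none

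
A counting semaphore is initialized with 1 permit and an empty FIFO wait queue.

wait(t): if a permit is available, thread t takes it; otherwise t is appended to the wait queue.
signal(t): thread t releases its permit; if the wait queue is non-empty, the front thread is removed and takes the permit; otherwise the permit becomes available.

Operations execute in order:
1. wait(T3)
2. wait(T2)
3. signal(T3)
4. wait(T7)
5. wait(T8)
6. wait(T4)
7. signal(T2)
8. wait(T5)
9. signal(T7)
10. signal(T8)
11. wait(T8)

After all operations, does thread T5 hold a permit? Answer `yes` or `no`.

Answer: no

Derivation:
Step 1: wait(T3) -> count=0 queue=[] holders={T3}
Step 2: wait(T2) -> count=0 queue=[T2] holders={T3}
Step 3: signal(T3) -> count=0 queue=[] holders={T2}
Step 4: wait(T7) -> count=0 queue=[T7] holders={T2}
Step 5: wait(T8) -> count=0 queue=[T7,T8] holders={T2}
Step 6: wait(T4) -> count=0 queue=[T7,T8,T4] holders={T2}
Step 7: signal(T2) -> count=0 queue=[T8,T4] holders={T7}
Step 8: wait(T5) -> count=0 queue=[T8,T4,T5] holders={T7}
Step 9: signal(T7) -> count=0 queue=[T4,T5] holders={T8}
Step 10: signal(T8) -> count=0 queue=[T5] holders={T4}
Step 11: wait(T8) -> count=0 queue=[T5,T8] holders={T4}
Final holders: {T4} -> T5 not in holders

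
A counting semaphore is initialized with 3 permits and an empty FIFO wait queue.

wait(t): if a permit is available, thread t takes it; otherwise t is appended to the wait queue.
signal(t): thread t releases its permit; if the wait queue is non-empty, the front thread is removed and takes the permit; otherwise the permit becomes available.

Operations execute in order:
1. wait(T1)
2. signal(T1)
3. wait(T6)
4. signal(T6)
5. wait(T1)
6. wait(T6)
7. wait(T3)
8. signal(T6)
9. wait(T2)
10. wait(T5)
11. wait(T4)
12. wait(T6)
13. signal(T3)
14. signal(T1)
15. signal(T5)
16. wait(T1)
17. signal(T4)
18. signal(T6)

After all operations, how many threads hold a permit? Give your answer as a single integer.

Answer: 2

Derivation:
Step 1: wait(T1) -> count=2 queue=[] holders={T1}
Step 2: signal(T1) -> count=3 queue=[] holders={none}
Step 3: wait(T6) -> count=2 queue=[] holders={T6}
Step 4: signal(T6) -> count=3 queue=[] holders={none}
Step 5: wait(T1) -> count=2 queue=[] holders={T1}
Step 6: wait(T6) -> count=1 queue=[] holders={T1,T6}
Step 7: wait(T3) -> count=0 queue=[] holders={T1,T3,T6}
Step 8: signal(T6) -> count=1 queue=[] holders={T1,T3}
Step 9: wait(T2) -> count=0 queue=[] holders={T1,T2,T3}
Step 10: wait(T5) -> count=0 queue=[T5] holders={T1,T2,T3}
Step 11: wait(T4) -> count=0 queue=[T5,T4] holders={T1,T2,T3}
Step 12: wait(T6) -> count=0 queue=[T5,T4,T6] holders={T1,T2,T3}
Step 13: signal(T3) -> count=0 queue=[T4,T6] holders={T1,T2,T5}
Step 14: signal(T1) -> count=0 queue=[T6] holders={T2,T4,T5}
Step 15: signal(T5) -> count=0 queue=[] holders={T2,T4,T6}
Step 16: wait(T1) -> count=0 queue=[T1] holders={T2,T4,T6}
Step 17: signal(T4) -> count=0 queue=[] holders={T1,T2,T6}
Step 18: signal(T6) -> count=1 queue=[] holders={T1,T2}
Final holders: {T1,T2} -> 2 thread(s)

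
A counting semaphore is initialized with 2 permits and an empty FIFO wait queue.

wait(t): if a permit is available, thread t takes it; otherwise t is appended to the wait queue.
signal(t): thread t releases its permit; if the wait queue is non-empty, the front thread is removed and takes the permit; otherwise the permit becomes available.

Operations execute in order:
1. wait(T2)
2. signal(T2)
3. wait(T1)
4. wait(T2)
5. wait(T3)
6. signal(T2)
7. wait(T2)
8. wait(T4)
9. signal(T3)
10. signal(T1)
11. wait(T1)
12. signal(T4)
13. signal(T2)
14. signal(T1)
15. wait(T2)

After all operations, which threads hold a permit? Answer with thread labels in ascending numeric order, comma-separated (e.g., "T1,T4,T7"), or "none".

Answer: T2

Derivation:
Step 1: wait(T2) -> count=1 queue=[] holders={T2}
Step 2: signal(T2) -> count=2 queue=[] holders={none}
Step 3: wait(T1) -> count=1 queue=[] holders={T1}
Step 4: wait(T2) -> count=0 queue=[] holders={T1,T2}
Step 5: wait(T3) -> count=0 queue=[T3] holders={T1,T2}
Step 6: signal(T2) -> count=0 queue=[] holders={T1,T3}
Step 7: wait(T2) -> count=0 queue=[T2] holders={T1,T3}
Step 8: wait(T4) -> count=0 queue=[T2,T4] holders={T1,T3}
Step 9: signal(T3) -> count=0 queue=[T4] holders={T1,T2}
Step 10: signal(T1) -> count=0 queue=[] holders={T2,T4}
Step 11: wait(T1) -> count=0 queue=[T1] holders={T2,T4}
Step 12: signal(T4) -> count=0 queue=[] holders={T1,T2}
Step 13: signal(T2) -> count=1 queue=[] holders={T1}
Step 14: signal(T1) -> count=2 queue=[] holders={none}
Step 15: wait(T2) -> count=1 queue=[] holders={T2}
Final holders: T2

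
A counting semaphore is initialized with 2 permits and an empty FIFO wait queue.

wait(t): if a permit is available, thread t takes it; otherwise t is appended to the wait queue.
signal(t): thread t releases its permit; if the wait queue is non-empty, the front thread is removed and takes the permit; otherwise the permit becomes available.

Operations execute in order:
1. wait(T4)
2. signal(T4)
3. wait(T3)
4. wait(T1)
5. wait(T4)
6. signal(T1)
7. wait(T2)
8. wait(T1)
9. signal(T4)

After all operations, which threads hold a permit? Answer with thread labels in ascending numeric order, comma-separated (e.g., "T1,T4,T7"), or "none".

Step 1: wait(T4) -> count=1 queue=[] holders={T4}
Step 2: signal(T4) -> count=2 queue=[] holders={none}
Step 3: wait(T3) -> count=1 queue=[] holders={T3}
Step 4: wait(T1) -> count=0 queue=[] holders={T1,T3}
Step 5: wait(T4) -> count=0 queue=[T4] holders={T1,T3}
Step 6: signal(T1) -> count=0 queue=[] holders={T3,T4}
Step 7: wait(T2) -> count=0 queue=[T2] holders={T3,T4}
Step 8: wait(T1) -> count=0 queue=[T2,T1] holders={T3,T4}
Step 9: signal(T4) -> count=0 queue=[T1] holders={T2,T3}
Final holders: T2,T3

Answer: T2,T3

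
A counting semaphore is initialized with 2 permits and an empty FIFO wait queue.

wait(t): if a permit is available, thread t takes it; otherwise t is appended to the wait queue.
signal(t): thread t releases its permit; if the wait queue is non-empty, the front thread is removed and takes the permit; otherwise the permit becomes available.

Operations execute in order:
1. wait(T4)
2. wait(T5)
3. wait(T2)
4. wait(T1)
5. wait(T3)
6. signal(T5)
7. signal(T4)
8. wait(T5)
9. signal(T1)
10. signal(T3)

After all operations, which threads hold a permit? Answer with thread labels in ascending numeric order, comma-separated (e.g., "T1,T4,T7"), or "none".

Step 1: wait(T4) -> count=1 queue=[] holders={T4}
Step 2: wait(T5) -> count=0 queue=[] holders={T4,T5}
Step 3: wait(T2) -> count=0 queue=[T2] holders={T4,T5}
Step 4: wait(T1) -> count=0 queue=[T2,T1] holders={T4,T5}
Step 5: wait(T3) -> count=0 queue=[T2,T1,T3] holders={T4,T5}
Step 6: signal(T5) -> count=0 queue=[T1,T3] holders={T2,T4}
Step 7: signal(T4) -> count=0 queue=[T3] holders={T1,T2}
Step 8: wait(T5) -> count=0 queue=[T3,T5] holders={T1,T2}
Step 9: signal(T1) -> count=0 queue=[T5] holders={T2,T3}
Step 10: signal(T3) -> count=0 queue=[] holders={T2,T5}
Final holders: T2,T5

Answer: T2,T5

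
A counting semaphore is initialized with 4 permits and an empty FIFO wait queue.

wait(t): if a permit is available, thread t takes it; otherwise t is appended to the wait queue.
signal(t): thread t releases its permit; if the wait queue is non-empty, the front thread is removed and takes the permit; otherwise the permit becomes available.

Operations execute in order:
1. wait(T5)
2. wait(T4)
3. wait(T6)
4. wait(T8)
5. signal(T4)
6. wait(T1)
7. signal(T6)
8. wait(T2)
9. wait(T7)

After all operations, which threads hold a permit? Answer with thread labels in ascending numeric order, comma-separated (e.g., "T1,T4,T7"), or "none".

Step 1: wait(T5) -> count=3 queue=[] holders={T5}
Step 2: wait(T4) -> count=2 queue=[] holders={T4,T5}
Step 3: wait(T6) -> count=1 queue=[] holders={T4,T5,T6}
Step 4: wait(T8) -> count=0 queue=[] holders={T4,T5,T6,T8}
Step 5: signal(T4) -> count=1 queue=[] holders={T5,T6,T8}
Step 6: wait(T1) -> count=0 queue=[] holders={T1,T5,T6,T8}
Step 7: signal(T6) -> count=1 queue=[] holders={T1,T5,T8}
Step 8: wait(T2) -> count=0 queue=[] holders={T1,T2,T5,T8}
Step 9: wait(T7) -> count=0 queue=[T7] holders={T1,T2,T5,T8}
Final holders: T1,T2,T5,T8

Answer: T1,T2,T5,T8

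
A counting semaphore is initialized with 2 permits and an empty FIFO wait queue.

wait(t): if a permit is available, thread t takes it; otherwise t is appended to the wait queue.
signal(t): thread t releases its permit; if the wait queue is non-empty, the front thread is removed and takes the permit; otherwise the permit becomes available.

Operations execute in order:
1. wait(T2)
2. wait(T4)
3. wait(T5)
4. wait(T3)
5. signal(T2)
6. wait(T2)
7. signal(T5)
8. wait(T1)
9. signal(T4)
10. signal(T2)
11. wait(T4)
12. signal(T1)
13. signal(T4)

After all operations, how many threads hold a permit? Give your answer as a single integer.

Step 1: wait(T2) -> count=1 queue=[] holders={T2}
Step 2: wait(T4) -> count=0 queue=[] holders={T2,T4}
Step 3: wait(T5) -> count=0 queue=[T5] holders={T2,T4}
Step 4: wait(T3) -> count=0 queue=[T5,T3] holders={T2,T4}
Step 5: signal(T2) -> count=0 queue=[T3] holders={T4,T5}
Step 6: wait(T2) -> count=0 queue=[T3,T2] holders={T4,T5}
Step 7: signal(T5) -> count=0 queue=[T2] holders={T3,T4}
Step 8: wait(T1) -> count=0 queue=[T2,T1] holders={T3,T4}
Step 9: signal(T4) -> count=0 queue=[T1] holders={T2,T3}
Step 10: signal(T2) -> count=0 queue=[] holders={T1,T3}
Step 11: wait(T4) -> count=0 queue=[T4] holders={T1,T3}
Step 12: signal(T1) -> count=0 queue=[] holders={T3,T4}
Step 13: signal(T4) -> count=1 queue=[] holders={T3}
Final holders: {T3} -> 1 thread(s)

Answer: 1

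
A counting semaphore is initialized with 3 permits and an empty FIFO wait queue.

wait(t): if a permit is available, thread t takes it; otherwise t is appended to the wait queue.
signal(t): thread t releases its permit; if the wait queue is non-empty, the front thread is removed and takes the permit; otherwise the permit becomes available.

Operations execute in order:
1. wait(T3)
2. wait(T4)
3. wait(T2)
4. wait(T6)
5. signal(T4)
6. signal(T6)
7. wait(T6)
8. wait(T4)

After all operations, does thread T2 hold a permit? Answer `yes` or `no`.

Answer: yes

Derivation:
Step 1: wait(T3) -> count=2 queue=[] holders={T3}
Step 2: wait(T4) -> count=1 queue=[] holders={T3,T4}
Step 3: wait(T2) -> count=0 queue=[] holders={T2,T3,T4}
Step 4: wait(T6) -> count=0 queue=[T6] holders={T2,T3,T4}
Step 5: signal(T4) -> count=0 queue=[] holders={T2,T3,T6}
Step 6: signal(T6) -> count=1 queue=[] holders={T2,T3}
Step 7: wait(T6) -> count=0 queue=[] holders={T2,T3,T6}
Step 8: wait(T4) -> count=0 queue=[T4] holders={T2,T3,T6}
Final holders: {T2,T3,T6} -> T2 in holders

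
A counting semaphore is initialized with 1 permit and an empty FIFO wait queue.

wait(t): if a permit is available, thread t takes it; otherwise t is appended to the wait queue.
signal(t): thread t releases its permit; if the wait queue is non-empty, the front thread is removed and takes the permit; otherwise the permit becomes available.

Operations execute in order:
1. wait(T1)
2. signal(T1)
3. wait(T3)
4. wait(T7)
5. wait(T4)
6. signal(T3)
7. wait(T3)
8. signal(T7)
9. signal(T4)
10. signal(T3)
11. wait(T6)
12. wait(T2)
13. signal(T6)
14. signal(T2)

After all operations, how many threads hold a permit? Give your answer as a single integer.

Answer: 0

Derivation:
Step 1: wait(T1) -> count=0 queue=[] holders={T1}
Step 2: signal(T1) -> count=1 queue=[] holders={none}
Step 3: wait(T3) -> count=0 queue=[] holders={T3}
Step 4: wait(T7) -> count=0 queue=[T7] holders={T3}
Step 5: wait(T4) -> count=0 queue=[T7,T4] holders={T3}
Step 6: signal(T3) -> count=0 queue=[T4] holders={T7}
Step 7: wait(T3) -> count=0 queue=[T4,T3] holders={T7}
Step 8: signal(T7) -> count=0 queue=[T3] holders={T4}
Step 9: signal(T4) -> count=0 queue=[] holders={T3}
Step 10: signal(T3) -> count=1 queue=[] holders={none}
Step 11: wait(T6) -> count=0 queue=[] holders={T6}
Step 12: wait(T2) -> count=0 queue=[T2] holders={T6}
Step 13: signal(T6) -> count=0 queue=[] holders={T2}
Step 14: signal(T2) -> count=1 queue=[] holders={none}
Final holders: {none} -> 0 thread(s)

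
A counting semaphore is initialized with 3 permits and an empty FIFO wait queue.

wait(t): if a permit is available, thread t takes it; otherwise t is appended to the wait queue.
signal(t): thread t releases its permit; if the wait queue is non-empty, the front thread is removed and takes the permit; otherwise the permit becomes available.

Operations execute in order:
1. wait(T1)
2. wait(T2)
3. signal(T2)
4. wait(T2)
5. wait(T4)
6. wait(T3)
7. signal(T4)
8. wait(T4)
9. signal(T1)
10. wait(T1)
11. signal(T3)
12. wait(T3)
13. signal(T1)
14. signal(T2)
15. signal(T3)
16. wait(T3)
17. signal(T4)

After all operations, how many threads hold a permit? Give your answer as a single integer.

Step 1: wait(T1) -> count=2 queue=[] holders={T1}
Step 2: wait(T2) -> count=1 queue=[] holders={T1,T2}
Step 3: signal(T2) -> count=2 queue=[] holders={T1}
Step 4: wait(T2) -> count=1 queue=[] holders={T1,T2}
Step 5: wait(T4) -> count=0 queue=[] holders={T1,T2,T4}
Step 6: wait(T3) -> count=0 queue=[T3] holders={T1,T2,T4}
Step 7: signal(T4) -> count=0 queue=[] holders={T1,T2,T3}
Step 8: wait(T4) -> count=0 queue=[T4] holders={T1,T2,T3}
Step 9: signal(T1) -> count=0 queue=[] holders={T2,T3,T4}
Step 10: wait(T1) -> count=0 queue=[T1] holders={T2,T3,T4}
Step 11: signal(T3) -> count=0 queue=[] holders={T1,T2,T4}
Step 12: wait(T3) -> count=0 queue=[T3] holders={T1,T2,T4}
Step 13: signal(T1) -> count=0 queue=[] holders={T2,T3,T4}
Step 14: signal(T2) -> count=1 queue=[] holders={T3,T4}
Step 15: signal(T3) -> count=2 queue=[] holders={T4}
Step 16: wait(T3) -> count=1 queue=[] holders={T3,T4}
Step 17: signal(T4) -> count=2 queue=[] holders={T3}
Final holders: {T3} -> 1 thread(s)

Answer: 1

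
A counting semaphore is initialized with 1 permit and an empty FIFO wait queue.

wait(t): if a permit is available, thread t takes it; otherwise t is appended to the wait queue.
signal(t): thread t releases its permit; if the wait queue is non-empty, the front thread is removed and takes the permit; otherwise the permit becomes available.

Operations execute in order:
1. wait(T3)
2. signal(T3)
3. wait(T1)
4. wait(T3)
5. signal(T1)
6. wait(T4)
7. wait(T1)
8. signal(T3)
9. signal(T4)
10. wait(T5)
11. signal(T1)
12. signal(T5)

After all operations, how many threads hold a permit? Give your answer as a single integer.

Step 1: wait(T3) -> count=0 queue=[] holders={T3}
Step 2: signal(T3) -> count=1 queue=[] holders={none}
Step 3: wait(T1) -> count=0 queue=[] holders={T1}
Step 4: wait(T3) -> count=0 queue=[T3] holders={T1}
Step 5: signal(T1) -> count=0 queue=[] holders={T3}
Step 6: wait(T4) -> count=0 queue=[T4] holders={T3}
Step 7: wait(T1) -> count=0 queue=[T4,T1] holders={T3}
Step 8: signal(T3) -> count=0 queue=[T1] holders={T4}
Step 9: signal(T4) -> count=0 queue=[] holders={T1}
Step 10: wait(T5) -> count=0 queue=[T5] holders={T1}
Step 11: signal(T1) -> count=0 queue=[] holders={T5}
Step 12: signal(T5) -> count=1 queue=[] holders={none}
Final holders: {none} -> 0 thread(s)

Answer: 0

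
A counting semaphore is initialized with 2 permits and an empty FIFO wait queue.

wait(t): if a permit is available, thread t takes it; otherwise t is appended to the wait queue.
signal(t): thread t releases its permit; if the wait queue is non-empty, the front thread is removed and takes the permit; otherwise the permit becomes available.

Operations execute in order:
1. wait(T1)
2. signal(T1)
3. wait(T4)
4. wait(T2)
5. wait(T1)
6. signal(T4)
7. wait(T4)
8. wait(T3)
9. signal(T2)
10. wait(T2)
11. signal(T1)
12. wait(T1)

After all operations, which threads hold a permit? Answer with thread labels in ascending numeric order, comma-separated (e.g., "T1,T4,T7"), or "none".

Answer: T3,T4

Derivation:
Step 1: wait(T1) -> count=1 queue=[] holders={T1}
Step 2: signal(T1) -> count=2 queue=[] holders={none}
Step 3: wait(T4) -> count=1 queue=[] holders={T4}
Step 4: wait(T2) -> count=0 queue=[] holders={T2,T4}
Step 5: wait(T1) -> count=0 queue=[T1] holders={T2,T4}
Step 6: signal(T4) -> count=0 queue=[] holders={T1,T2}
Step 7: wait(T4) -> count=0 queue=[T4] holders={T1,T2}
Step 8: wait(T3) -> count=0 queue=[T4,T3] holders={T1,T2}
Step 9: signal(T2) -> count=0 queue=[T3] holders={T1,T4}
Step 10: wait(T2) -> count=0 queue=[T3,T2] holders={T1,T4}
Step 11: signal(T1) -> count=0 queue=[T2] holders={T3,T4}
Step 12: wait(T1) -> count=0 queue=[T2,T1] holders={T3,T4}
Final holders: T3,T4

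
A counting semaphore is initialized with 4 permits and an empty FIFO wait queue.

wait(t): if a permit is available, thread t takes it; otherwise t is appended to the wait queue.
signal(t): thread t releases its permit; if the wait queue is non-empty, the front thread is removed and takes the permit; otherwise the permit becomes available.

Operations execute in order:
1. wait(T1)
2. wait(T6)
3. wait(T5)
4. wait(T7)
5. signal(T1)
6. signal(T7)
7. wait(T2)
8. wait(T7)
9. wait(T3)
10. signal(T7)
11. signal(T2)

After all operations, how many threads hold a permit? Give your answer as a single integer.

Step 1: wait(T1) -> count=3 queue=[] holders={T1}
Step 2: wait(T6) -> count=2 queue=[] holders={T1,T6}
Step 3: wait(T5) -> count=1 queue=[] holders={T1,T5,T6}
Step 4: wait(T7) -> count=0 queue=[] holders={T1,T5,T6,T7}
Step 5: signal(T1) -> count=1 queue=[] holders={T5,T6,T7}
Step 6: signal(T7) -> count=2 queue=[] holders={T5,T6}
Step 7: wait(T2) -> count=1 queue=[] holders={T2,T5,T6}
Step 8: wait(T7) -> count=0 queue=[] holders={T2,T5,T6,T7}
Step 9: wait(T3) -> count=0 queue=[T3] holders={T2,T5,T6,T7}
Step 10: signal(T7) -> count=0 queue=[] holders={T2,T3,T5,T6}
Step 11: signal(T2) -> count=1 queue=[] holders={T3,T5,T6}
Final holders: {T3,T5,T6} -> 3 thread(s)

Answer: 3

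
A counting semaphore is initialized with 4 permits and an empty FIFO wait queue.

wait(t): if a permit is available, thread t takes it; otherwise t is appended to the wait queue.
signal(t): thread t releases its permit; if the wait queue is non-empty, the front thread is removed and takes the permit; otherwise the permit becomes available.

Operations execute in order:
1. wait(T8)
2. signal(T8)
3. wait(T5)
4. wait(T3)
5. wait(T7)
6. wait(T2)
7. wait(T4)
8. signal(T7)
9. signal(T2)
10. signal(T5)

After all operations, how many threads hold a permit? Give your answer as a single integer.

Answer: 2

Derivation:
Step 1: wait(T8) -> count=3 queue=[] holders={T8}
Step 2: signal(T8) -> count=4 queue=[] holders={none}
Step 3: wait(T5) -> count=3 queue=[] holders={T5}
Step 4: wait(T3) -> count=2 queue=[] holders={T3,T5}
Step 5: wait(T7) -> count=1 queue=[] holders={T3,T5,T7}
Step 6: wait(T2) -> count=0 queue=[] holders={T2,T3,T5,T7}
Step 7: wait(T4) -> count=0 queue=[T4] holders={T2,T3,T5,T7}
Step 8: signal(T7) -> count=0 queue=[] holders={T2,T3,T4,T5}
Step 9: signal(T2) -> count=1 queue=[] holders={T3,T4,T5}
Step 10: signal(T5) -> count=2 queue=[] holders={T3,T4}
Final holders: {T3,T4} -> 2 thread(s)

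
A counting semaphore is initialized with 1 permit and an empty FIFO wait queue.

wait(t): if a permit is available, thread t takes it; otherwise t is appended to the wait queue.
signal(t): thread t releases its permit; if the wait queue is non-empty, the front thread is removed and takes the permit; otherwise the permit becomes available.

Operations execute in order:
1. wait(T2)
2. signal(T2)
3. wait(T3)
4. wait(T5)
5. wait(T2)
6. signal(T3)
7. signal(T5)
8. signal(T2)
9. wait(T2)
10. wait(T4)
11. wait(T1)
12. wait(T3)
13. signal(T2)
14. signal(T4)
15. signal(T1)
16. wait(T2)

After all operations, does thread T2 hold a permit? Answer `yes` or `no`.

Answer: no

Derivation:
Step 1: wait(T2) -> count=0 queue=[] holders={T2}
Step 2: signal(T2) -> count=1 queue=[] holders={none}
Step 3: wait(T3) -> count=0 queue=[] holders={T3}
Step 4: wait(T5) -> count=0 queue=[T5] holders={T3}
Step 5: wait(T2) -> count=0 queue=[T5,T2] holders={T3}
Step 6: signal(T3) -> count=0 queue=[T2] holders={T5}
Step 7: signal(T5) -> count=0 queue=[] holders={T2}
Step 8: signal(T2) -> count=1 queue=[] holders={none}
Step 9: wait(T2) -> count=0 queue=[] holders={T2}
Step 10: wait(T4) -> count=0 queue=[T4] holders={T2}
Step 11: wait(T1) -> count=0 queue=[T4,T1] holders={T2}
Step 12: wait(T3) -> count=0 queue=[T4,T1,T3] holders={T2}
Step 13: signal(T2) -> count=0 queue=[T1,T3] holders={T4}
Step 14: signal(T4) -> count=0 queue=[T3] holders={T1}
Step 15: signal(T1) -> count=0 queue=[] holders={T3}
Step 16: wait(T2) -> count=0 queue=[T2] holders={T3}
Final holders: {T3} -> T2 not in holders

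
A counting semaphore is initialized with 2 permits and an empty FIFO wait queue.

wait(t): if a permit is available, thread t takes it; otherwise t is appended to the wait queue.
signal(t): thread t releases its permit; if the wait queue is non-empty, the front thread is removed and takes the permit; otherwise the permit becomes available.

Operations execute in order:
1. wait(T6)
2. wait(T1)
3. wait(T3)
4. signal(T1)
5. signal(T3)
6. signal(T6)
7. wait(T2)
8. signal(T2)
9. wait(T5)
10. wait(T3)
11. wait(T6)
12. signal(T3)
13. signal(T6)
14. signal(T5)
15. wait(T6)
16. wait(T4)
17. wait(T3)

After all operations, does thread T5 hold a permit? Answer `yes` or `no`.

Step 1: wait(T6) -> count=1 queue=[] holders={T6}
Step 2: wait(T1) -> count=0 queue=[] holders={T1,T6}
Step 3: wait(T3) -> count=0 queue=[T3] holders={T1,T6}
Step 4: signal(T1) -> count=0 queue=[] holders={T3,T6}
Step 5: signal(T3) -> count=1 queue=[] holders={T6}
Step 6: signal(T6) -> count=2 queue=[] holders={none}
Step 7: wait(T2) -> count=1 queue=[] holders={T2}
Step 8: signal(T2) -> count=2 queue=[] holders={none}
Step 9: wait(T5) -> count=1 queue=[] holders={T5}
Step 10: wait(T3) -> count=0 queue=[] holders={T3,T5}
Step 11: wait(T6) -> count=0 queue=[T6] holders={T3,T5}
Step 12: signal(T3) -> count=0 queue=[] holders={T5,T6}
Step 13: signal(T6) -> count=1 queue=[] holders={T5}
Step 14: signal(T5) -> count=2 queue=[] holders={none}
Step 15: wait(T6) -> count=1 queue=[] holders={T6}
Step 16: wait(T4) -> count=0 queue=[] holders={T4,T6}
Step 17: wait(T3) -> count=0 queue=[T3] holders={T4,T6}
Final holders: {T4,T6} -> T5 not in holders

Answer: no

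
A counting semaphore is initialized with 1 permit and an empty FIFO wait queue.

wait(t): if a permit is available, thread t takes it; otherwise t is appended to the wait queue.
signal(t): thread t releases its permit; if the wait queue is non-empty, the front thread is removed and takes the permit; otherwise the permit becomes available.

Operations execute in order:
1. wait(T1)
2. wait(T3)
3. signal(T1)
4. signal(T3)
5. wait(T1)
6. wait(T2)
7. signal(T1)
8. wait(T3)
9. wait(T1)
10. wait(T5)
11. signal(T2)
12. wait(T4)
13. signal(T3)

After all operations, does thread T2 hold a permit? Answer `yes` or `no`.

Step 1: wait(T1) -> count=0 queue=[] holders={T1}
Step 2: wait(T3) -> count=0 queue=[T3] holders={T1}
Step 3: signal(T1) -> count=0 queue=[] holders={T3}
Step 4: signal(T3) -> count=1 queue=[] holders={none}
Step 5: wait(T1) -> count=0 queue=[] holders={T1}
Step 6: wait(T2) -> count=0 queue=[T2] holders={T1}
Step 7: signal(T1) -> count=0 queue=[] holders={T2}
Step 8: wait(T3) -> count=0 queue=[T3] holders={T2}
Step 9: wait(T1) -> count=0 queue=[T3,T1] holders={T2}
Step 10: wait(T5) -> count=0 queue=[T3,T1,T5] holders={T2}
Step 11: signal(T2) -> count=0 queue=[T1,T5] holders={T3}
Step 12: wait(T4) -> count=0 queue=[T1,T5,T4] holders={T3}
Step 13: signal(T3) -> count=0 queue=[T5,T4] holders={T1}
Final holders: {T1} -> T2 not in holders

Answer: no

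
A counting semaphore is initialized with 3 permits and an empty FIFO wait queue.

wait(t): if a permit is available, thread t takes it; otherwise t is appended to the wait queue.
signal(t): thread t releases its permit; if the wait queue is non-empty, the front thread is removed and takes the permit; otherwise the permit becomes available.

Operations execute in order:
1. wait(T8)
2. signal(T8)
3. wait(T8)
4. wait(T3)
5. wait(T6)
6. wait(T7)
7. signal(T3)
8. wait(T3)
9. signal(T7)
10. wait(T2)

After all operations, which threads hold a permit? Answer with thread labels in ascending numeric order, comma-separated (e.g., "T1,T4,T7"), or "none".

Answer: T3,T6,T8

Derivation:
Step 1: wait(T8) -> count=2 queue=[] holders={T8}
Step 2: signal(T8) -> count=3 queue=[] holders={none}
Step 3: wait(T8) -> count=2 queue=[] holders={T8}
Step 4: wait(T3) -> count=1 queue=[] holders={T3,T8}
Step 5: wait(T6) -> count=0 queue=[] holders={T3,T6,T8}
Step 6: wait(T7) -> count=0 queue=[T7] holders={T3,T6,T8}
Step 7: signal(T3) -> count=0 queue=[] holders={T6,T7,T8}
Step 8: wait(T3) -> count=0 queue=[T3] holders={T6,T7,T8}
Step 9: signal(T7) -> count=0 queue=[] holders={T3,T6,T8}
Step 10: wait(T2) -> count=0 queue=[T2] holders={T3,T6,T8}
Final holders: T3,T6,T8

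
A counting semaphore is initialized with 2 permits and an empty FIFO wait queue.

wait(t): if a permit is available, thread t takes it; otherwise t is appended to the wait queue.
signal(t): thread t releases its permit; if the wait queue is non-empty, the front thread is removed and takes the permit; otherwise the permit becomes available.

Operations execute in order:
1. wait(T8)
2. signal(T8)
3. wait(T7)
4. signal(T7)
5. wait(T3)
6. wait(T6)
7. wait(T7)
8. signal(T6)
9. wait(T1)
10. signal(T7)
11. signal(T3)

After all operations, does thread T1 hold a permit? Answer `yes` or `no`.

Answer: yes

Derivation:
Step 1: wait(T8) -> count=1 queue=[] holders={T8}
Step 2: signal(T8) -> count=2 queue=[] holders={none}
Step 3: wait(T7) -> count=1 queue=[] holders={T7}
Step 4: signal(T7) -> count=2 queue=[] holders={none}
Step 5: wait(T3) -> count=1 queue=[] holders={T3}
Step 6: wait(T6) -> count=0 queue=[] holders={T3,T6}
Step 7: wait(T7) -> count=0 queue=[T7] holders={T3,T6}
Step 8: signal(T6) -> count=0 queue=[] holders={T3,T7}
Step 9: wait(T1) -> count=0 queue=[T1] holders={T3,T7}
Step 10: signal(T7) -> count=0 queue=[] holders={T1,T3}
Step 11: signal(T3) -> count=1 queue=[] holders={T1}
Final holders: {T1} -> T1 in holders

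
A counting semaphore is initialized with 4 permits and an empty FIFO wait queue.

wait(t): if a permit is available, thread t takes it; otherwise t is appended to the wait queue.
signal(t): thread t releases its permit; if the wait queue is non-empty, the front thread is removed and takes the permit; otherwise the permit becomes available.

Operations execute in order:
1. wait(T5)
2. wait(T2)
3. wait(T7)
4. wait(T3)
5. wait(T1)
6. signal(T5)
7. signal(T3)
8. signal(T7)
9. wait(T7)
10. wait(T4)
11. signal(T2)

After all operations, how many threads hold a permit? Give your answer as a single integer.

Answer: 3

Derivation:
Step 1: wait(T5) -> count=3 queue=[] holders={T5}
Step 2: wait(T2) -> count=2 queue=[] holders={T2,T5}
Step 3: wait(T7) -> count=1 queue=[] holders={T2,T5,T7}
Step 4: wait(T3) -> count=0 queue=[] holders={T2,T3,T5,T7}
Step 5: wait(T1) -> count=0 queue=[T1] holders={T2,T3,T5,T7}
Step 6: signal(T5) -> count=0 queue=[] holders={T1,T2,T3,T7}
Step 7: signal(T3) -> count=1 queue=[] holders={T1,T2,T7}
Step 8: signal(T7) -> count=2 queue=[] holders={T1,T2}
Step 9: wait(T7) -> count=1 queue=[] holders={T1,T2,T7}
Step 10: wait(T4) -> count=0 queue=[] holders={T1,T2,T4,T7}
Step 11: signal(T2) -> count=1 queue=[] holders={T1,T4,T7}
Final holders: {T1,T4,T7} -> 3 thread(s)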